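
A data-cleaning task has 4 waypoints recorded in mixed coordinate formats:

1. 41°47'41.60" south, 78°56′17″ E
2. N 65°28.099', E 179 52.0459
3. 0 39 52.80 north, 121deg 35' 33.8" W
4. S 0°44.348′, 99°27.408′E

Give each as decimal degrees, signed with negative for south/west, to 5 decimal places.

Point 1:
  Latitude: 47′ + 41.6″ = 47.69333′; 41 + 47.69333/60 = 41.794889
  S ⇒ negate
  Lon: 78° + 56/60 + 17/3600 = 78 + 0.933333 + 0.004722 = 78.938056
  E → positive
Point 2:
  φ: 28.099′ = 0.468317°; total 65.468317
  N ⇒ keep positive
  Lon: 179 + 52.0459/60 = 179.867432
  E ⇒ keep positive
Point 3:
  Latitude: 39′ + 52.8″ = 39.88000′; 0 + 39.88000/60 = 0.664667
  N → positive
  Lon: 121° + 35/60 + 33.8/3600 = 121 + 0.583333 + 0.009389 = 121.592722
  W ⇒ negate
Point 4:
  Latitude: 44.348′ = 0.739133°; total 0.739133
  S → negative
  Longitude: 27.408′ = 0.456800°; total 99.456800
  E → positive

1. -41.79489, 78.93806
2. 65.46832, 179.86743
3. 0.66467, -121.59272
4. -0.73913, 99.45680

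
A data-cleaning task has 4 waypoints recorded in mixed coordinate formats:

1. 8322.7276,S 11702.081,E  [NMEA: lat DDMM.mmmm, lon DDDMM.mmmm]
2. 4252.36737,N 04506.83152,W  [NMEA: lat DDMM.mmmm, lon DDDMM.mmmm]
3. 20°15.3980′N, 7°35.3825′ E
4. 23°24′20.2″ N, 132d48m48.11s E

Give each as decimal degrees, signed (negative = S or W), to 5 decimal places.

Point 1:
  φ: degrees = first 2 digits = 83, minutes = 22.7276; 83 + 22.7276/60 = 83.378793
  hemisphere S, so the sign is −
  λ: degrees = first 3 digits = 117, minutes = 2.081; 117 + 2.081/60 = 117.034683
  E ⇒ keep positive
Point 2:
  φ: split at 2 digits → 42° and 52.36737′; 42 + 52.36737/60 = 42.872790
  N ⇒ keep positive
  Longitude: degrees = first 3 digits = 45, minutes = 6.83152; 45 + 6.83152/60 = 45.113859
  W → negative
Point 3:
  Latitude: 15.398′ = 0.256633°; total 20.256633
  N ⇒ keep positive
  Longitude: 7 + 35.3825/60 = 7.589708
  E ⇒ keep positive
Point 4:
  Latitude: 23° + 24/60 + 20.2/3600 = 23 + 0.400000 + 0.005611 = 23.405611
  N → positive
  λ: 132 + 48/60 + 48.11/3600 = 132.813364
  E ⇒ keep positive

1. -83.37879, 117.03468
2. 42.87279, -45.11386
3. 20.25663, 7.58971
4. 23.40561, 132.81336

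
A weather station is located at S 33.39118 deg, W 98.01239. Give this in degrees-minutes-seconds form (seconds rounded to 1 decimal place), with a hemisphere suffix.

Latitude: whole degrees 33; 23.47080′ → 23′ and 28.248″
λ: 0.012390 × 60 = 0.74340′ → 0′, remainder × 60 = 44.604″

33°23′28.2″ S, 98°00′44.6″ W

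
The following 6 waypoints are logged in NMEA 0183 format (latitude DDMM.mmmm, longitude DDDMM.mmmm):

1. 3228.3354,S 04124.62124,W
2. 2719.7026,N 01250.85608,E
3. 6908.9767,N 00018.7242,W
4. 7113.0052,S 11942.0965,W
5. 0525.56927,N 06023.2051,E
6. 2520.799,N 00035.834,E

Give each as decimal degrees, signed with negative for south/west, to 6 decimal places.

1. -32.472257, -41.410354
2. 27.328377, 12.847601
3. 69.149612, -0.312070
4. -71.216753, -119.701608
5. 5.426155, 60.386752
6. 25.346650, 0.597233

Point 1:
  Lat: split at 2 digits → 32° and 28.3354′; 32 + 28.3354/60 = 32.4722567
  hemisphere S, so the sign is −
  λ: degrees = first 3 digits = 41, minutes = 24.62124; 41 + 24.62124/60 = 41.4103540
  hemisphere W, so the sign is −
Point 2:
  φ: split at 2 digits → 27° and 19.7026′; 27 + 19.7026/60 = 27.3283767
  N → positive
  λ: degrees = first 3 digits = 12, minutes = 50.85608; 12 + 50.85608/60 = 12.8476013
  E ⇒ keep positive
Point 3:
  φ: split at 2 digits → 69° and 8.9767′; 69 + 8.9767/60 = 69.1496117
  N ⇒ keep positive
  Longitude: degrees = first 3 digits = 0, minutes = 18.7242; 0 + 18.7242/60 = 0.3120700
  hemisphere W, so the sign is −
Point 4:
  Latitude: degrees = first 2 digits = 71, minutes = 13.0052; 71 + 13.0052/60 = 71.2167533
  S ⇒ negate
  Lon: split at 3 digits → 119° and 42.0965′; 119 + 42.0965/60 = 119.7016083
  W → negative
Point 5:
  φ: split at 2 digits → 05° and 25.56927′; 5 + 25.56927/60 = 5.4261545
  N ⇒ keep positive
  Lon: split at 3 digits → 060° and 23.2051′; 60 + 23.2051/60 = 60.3867517
  E → positive
Point 6:
  Latitude: degrees = first 2 digits = 25, minutes = 20.799; 25 + 20.799/60 = 25.3466500
  N → positive
  Lon: split at 3 digits → 000° and 35.834′; 0 + 35.834/60 = 0.5972333
  E → positive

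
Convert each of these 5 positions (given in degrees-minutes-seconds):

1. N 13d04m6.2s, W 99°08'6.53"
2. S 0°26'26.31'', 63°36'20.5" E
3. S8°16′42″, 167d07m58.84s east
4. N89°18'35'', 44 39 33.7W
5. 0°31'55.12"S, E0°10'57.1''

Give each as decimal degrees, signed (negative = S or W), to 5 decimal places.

1. 13.06839, -99.13515
2. -0.44064, 63.60569
3. -8.27833, 167.13301
4. 89.30972, -44.65936
5. -0.53198, 0.18253

Point 1:
  φ: 13 + 4/60 + 6.2/3600 = 13.068389
  N ⇒ keep positive
  λ: 99 + 8/60 + 6.53/3600 = 99.135147
  W ⇒ negate
Point 2:
  Latitude: 0° + 26/60 + 26.31/3600 = 0 + 0.433333 + 0.007308 = 0.440642
  S → negative
  Lon: 36′ + 20.5″ = 36.34167′; 63 + 36.34167/60 = 63.605694
  E → positive
Point 3:
  φ: 8 + 16/60 + 42/3600 = 8.278333
  S → negative
  Lon: 167 + 7/60 + 58.84/3600 = 167.133011
  E ⇒ keep positive
Point 4:
  φ: 89° + 18/60 + 35/3600 = 89 + 0.300000 + 0.009722 = 89.309722
  N → positive
  Lon: 44° + 39/60 + 33.7/3600 = 44 + 0.650000 + 0.009361 = 44.659361
  W ⇒ negate
Point 5:
  Lat: 31′ + 55.12″ = 31.91867′; 0 + 31.91867/60 = 0.531978
  S → negative
  Longitude: 10′ + 57.1″ = 10.95167′; 0 + 10.95167/60 = 0.182528
  E ⇒ keep positive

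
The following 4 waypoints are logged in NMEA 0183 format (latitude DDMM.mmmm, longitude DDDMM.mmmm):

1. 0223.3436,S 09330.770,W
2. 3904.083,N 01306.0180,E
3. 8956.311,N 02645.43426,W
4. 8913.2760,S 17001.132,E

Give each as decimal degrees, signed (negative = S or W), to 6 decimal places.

Point 1:
  Latitude: split at 2 digits → 02° and 23.3436′; 2 + 23.3436/60 = 2.3890600
  hemisphere S, so the sign is −
  λ: degrees = first 3 digits = 93, minutes = 30.77; 93 + 30.77/60 = 93.5128333
  W ⇒ negate
Point 2:
  Lat: split at 2 digits → 39° and 4.083′; 39 + 4.083/60 = 39.0680500
  N → positive
  λ: degrees = first 3 digits = 13, minutes = 6.018; 13 + 6.018/60 = 13.1003000
  E ⇒ keep positive
Point 3:
  φ: degrees = first 2 digits = 89, minutes = 56.311; 89 + 56.311/60 = 89.9385167
  N ⇒ keep positive
  Lon: split at 3 digits → 026° and 45.43426′; 26 + 45.43426/60 = 26.7572377
  W ⇒ negate
Point 4:
  Lat: split at 2 digits → 89° and 13.276′; 89 + 13.276/60 = 89.2212667
  S → negative
  Lon: split at 3 digits → 170° and 1.132′; 170 + 1.132/60 = 170.0188667
  E ⇒ keep positive

1. -2.389060, -93.512833
2. 39.068050, 13.100300
3. 89.938517, -26.757238
4. -89.221267, 170.018867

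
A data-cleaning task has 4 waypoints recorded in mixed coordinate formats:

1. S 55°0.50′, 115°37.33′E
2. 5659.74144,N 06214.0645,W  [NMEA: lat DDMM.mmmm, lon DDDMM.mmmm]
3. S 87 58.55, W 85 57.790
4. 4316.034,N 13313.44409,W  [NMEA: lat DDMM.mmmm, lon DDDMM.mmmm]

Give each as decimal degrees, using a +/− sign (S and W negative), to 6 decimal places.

Point 1:
  Latitude: 0.5′ = 0.008333°; total 55.0083333
  S → negative
  Lon: 37.33′ = 0.622167°; total 115.6221667
  E → positive
Point 2:
  Lat: split at 2 digits → 56° and 59.74144′; 56 + 59.74144/60 = 56.9956907
  N → positive
  Longitude: degrees = first 3 digits = 62, minutes = 14.0645; 62 + 14.0645/60 = 62.2344083
  W → negative
Point 3:
  φ: 87 + 58.55/60 = 87.9758333
  hemisphere S, so the sign is −
  λ: 85 + 57.79/60 = 85.9631667
  W ⇒ negate
Point 4:
  Lat: degrees = first 2 digits = 43, minutes = 16.034; 43 + 16.034/60 = 43.2672333
  N ⇒ keep positive
  λ: split at 3 digits → 133° and 13.44409′; 133 + 13.44409/60 = 133.2240682
  hemisphere W, so the sign is −

1. -55.008333, 115.622167
2. 56.995691, -62.234408
3. -87.975833, -85.963167
4. 43.267233, -133.224068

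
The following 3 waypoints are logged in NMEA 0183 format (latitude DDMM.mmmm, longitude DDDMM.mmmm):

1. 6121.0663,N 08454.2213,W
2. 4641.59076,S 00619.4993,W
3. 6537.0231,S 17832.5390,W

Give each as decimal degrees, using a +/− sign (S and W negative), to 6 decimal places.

1. 61.351105, -84.903688
2. -46.693179, -6.324988
3. -65.617052, -178.542317

Point 1:
  Latitude: split at 2 digits → 61° and 21.0663′; 61 + 21.0663/60 = 61.3511050
  N ⇒ keep positive
  Longitude: split at 3 digits → 084° and 54.2213′; 84 + 54.2213/60 = 84.9036883
  hemisphere W, so the sign is −
Point 2:
  φ: degrees = first 2 digits = 46, minutes = 41.59076; 46 + 41.59076/60 = 46.6931793
  S ⇒ negate
  Lon: degrees = first 3 digits = 6, minutes = 19.4993; 6 + 19.4993/60 = 6.3249883
  W ⇒ negate
Point 3:
  Latitude: split at 2 digits → 65° and 37.0231′; 65 + 37.0231/60 = 65.6170517
  S ⇒ negate
  λ: split at 3 digits → 178° and 32.539′; 178 + 32.539/60 = 178.5423167
  W ⇒ negate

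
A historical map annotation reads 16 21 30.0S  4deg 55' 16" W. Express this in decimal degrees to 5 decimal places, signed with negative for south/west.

φ: 16 + 21/60 + 30/3600 = 16.358333
hemisphere S, so the sign is −
Lon: 4 + 55/60 + 16/3600 = 4.921111
W ⇒ negate

-16.35833, -4.92111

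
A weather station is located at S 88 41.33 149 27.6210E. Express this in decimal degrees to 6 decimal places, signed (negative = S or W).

-88.688833, 149.460350

Latitude: 88 + 41.33/60 = 88.6888333
S → negative
Lon: 149 + 27.621/60 = 149.4603500
E → positive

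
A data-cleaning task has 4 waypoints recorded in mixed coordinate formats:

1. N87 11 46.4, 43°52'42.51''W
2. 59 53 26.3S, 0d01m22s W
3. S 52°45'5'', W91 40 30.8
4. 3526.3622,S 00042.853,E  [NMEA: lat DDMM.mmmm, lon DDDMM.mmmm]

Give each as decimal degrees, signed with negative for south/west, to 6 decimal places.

1. 87.196222, -43.878475
2. -59.890639, -0.022778
3. -52.751389, -91.675222
4. -35.439370, 0.714217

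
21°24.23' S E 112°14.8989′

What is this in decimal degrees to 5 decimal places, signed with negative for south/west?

Latitude: 24.23′ = 0.403833°; total 21.403833
S → negative
λ: 112 + 14.8989/60 = 112.248315
E → positive

-21.40383, 112.24832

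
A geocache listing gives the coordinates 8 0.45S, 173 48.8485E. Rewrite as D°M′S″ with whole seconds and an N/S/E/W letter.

φ: 0.45000′ → 0′ and 0.45000 × 60 = 27.00″
λ: fractional minutes 0.84850 × 60 = 50.91″

8°00′27″ S, 173°48′51″ E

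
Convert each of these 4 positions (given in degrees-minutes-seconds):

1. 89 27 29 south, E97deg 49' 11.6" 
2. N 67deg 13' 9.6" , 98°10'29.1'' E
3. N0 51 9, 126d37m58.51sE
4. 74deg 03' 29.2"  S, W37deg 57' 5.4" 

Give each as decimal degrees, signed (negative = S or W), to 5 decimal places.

Point 1:
  Lat: 89° + 27/60 + 29/3600 = 89 + 0.450000 + 0.008056 = 89.458056
  S → negative
  Lon: 49′ + 11.6″ = 49.19333′; 97 + 49.19333/60 = 97.819889
  E → positive
Point 2:
  φ: 67° + 13/60 + 9.6/3600 = 67 + 0.216667 + 0.002667 = 67.219333
  N → positive
  Lon: 10′ + 29.1″ = 10.48500′; 98 + 10.48500/60 = 98.174750
  E ⇒ keep positive
Point 3:
  Latitude: 0° + 51/60 + 9/3600 = 0 + 0.850000 + 0.002500 = 0.852500
  N ⇒ keep positive
  λ: 126 + 37/60 + 58.51/3600 = 126.632919
  E ⇒ keep positive
Point 4:
  Latitude: 74 + 3/60 + 29.2/3600 = 74.058111
  S → negative
  λ: 37 + 57/60 + 5.4/3600 = 37.951500
  W → negative

1. -89.45806, 97.81989
2. 67.21933, 98.17475
3. 0.85250, 126.63292
4. -74.05811, -37.95150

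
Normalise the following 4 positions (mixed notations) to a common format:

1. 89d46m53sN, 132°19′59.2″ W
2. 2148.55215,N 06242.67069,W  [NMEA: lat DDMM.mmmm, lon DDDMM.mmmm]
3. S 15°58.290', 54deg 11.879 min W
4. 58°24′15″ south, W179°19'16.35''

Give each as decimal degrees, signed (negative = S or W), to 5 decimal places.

1. 89.78139, -132.33311
2. 21.80920, -62.71118
3. -15.97150, -54.19798
4. -58.40417, -179.32121

Point 1:
  Lat: 89 + 46/60 + 53/3600 = 89.781389
  N → positive
  Longitude: 132° + 19/60 + 59.2/3600 = 132 + 0.316667 + 0.016444 = 132.333111
  hemisphere W, so the sign is −
Point 2:
  Lat: degrees = first 2 digits = 21, minutes = 48.55215; 21 + 48.55215/60 = 21.809203
  N ⇒ keep positive
  λ: degrees = first 3 digits = 62, minutes = 42.67069; 62 + 42.67069/60 = 62.711178
  hemisphere W, so the sign is −
Point 3:
  Latitude: 58.29′ = 0.971500°; total 15.971500
  S ⇒ negate
  Lon: 11.879′ = 0.197983°; total 54.197983
  W → negative
Point 4:
  Latitude: 58 + 24/60 + 15/3600 = 58.404167
  hemisphere S, so the sign is −
  Lon: 179 + 19/60 + 16.35/3600 = 179.321208
  W ⇒ negate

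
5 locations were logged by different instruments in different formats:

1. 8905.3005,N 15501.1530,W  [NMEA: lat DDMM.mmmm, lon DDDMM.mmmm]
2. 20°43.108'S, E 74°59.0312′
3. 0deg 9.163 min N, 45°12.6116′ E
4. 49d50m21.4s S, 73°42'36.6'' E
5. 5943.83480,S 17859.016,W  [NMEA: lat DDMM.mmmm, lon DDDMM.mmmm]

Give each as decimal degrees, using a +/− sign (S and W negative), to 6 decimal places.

1. 89.088342, -155.019217
2. -20.718467, 74.983853
3. 0.152717, 45.210193
4. -49.839278, 73.710167
5. -59.730580, -178.983600

Point 1:
  φ: split at 2 digits → 89° and 5.3005′; 89 + 5.3005/60 = 89.0883417
  N ⇒ keep positive
  Longitude: degrees = first 3 digits = 155, minutes = 1.153; 155 + 1.153/60 = 155.0192167
  W → negative
Point 2:
  φ: 43.108′ = 0.718467°; total 20.7184667
  S ⇒ negate
  λ: 74 + 59.0312/60 = 74.9838533
  E → positive
Point 3:
  φ: 0 + 9.163/60 = 0.1527167
  N ⇒ keep positive
  Longitude: 45 + 12.6116/60 = 45.2101933
  E ⇒ keep positive
Point 4:
  Latitude: 49° + 50/60 + 21.4/3600 = 49 + 0.833333 + 0.005944 = 49.8392778
  S ⇒ negate
  Longitude: 73° + 42/60 + 36.6/3600 = 73 + 0.700000 + 0.010167 = 73.7101667
  E ⇒ keep positive
Point 5:
  Lat: split at 2 digits → 59° and 43.8348′; 59 + 43.8348/60 = 59.7305800
  S ⇒ negate
  Lon: degrees = first 3 digits = 178, minutes = 59.016; 178 + 59.016/60 = 178.9836000
  W → negative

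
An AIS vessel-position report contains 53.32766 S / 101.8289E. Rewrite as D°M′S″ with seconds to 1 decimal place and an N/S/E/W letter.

53°19′39.6″ S, 101°49′44.0″ E

Latitude: 0.327660° → 19.65960′; 0.65960 × 60 = 39.576″
Longitude: 0.828900 × 60 = 49.73400′ → 49′, remainder × 60 = 44.040″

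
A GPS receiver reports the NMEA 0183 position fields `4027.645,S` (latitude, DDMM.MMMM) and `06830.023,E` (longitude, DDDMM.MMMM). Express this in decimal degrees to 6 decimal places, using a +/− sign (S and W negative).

-40.460750, 68.500383

Lat: split at 2 digits → 40° and 27.645′; 40 + 27.645/60 = 40.4607500
hemisphere S, so the sign is −
λ: degrees = first 3 digits = 68, minutes = 30.023; 68 + 30.023/60 = 68.5003833
E ⇒ keep positive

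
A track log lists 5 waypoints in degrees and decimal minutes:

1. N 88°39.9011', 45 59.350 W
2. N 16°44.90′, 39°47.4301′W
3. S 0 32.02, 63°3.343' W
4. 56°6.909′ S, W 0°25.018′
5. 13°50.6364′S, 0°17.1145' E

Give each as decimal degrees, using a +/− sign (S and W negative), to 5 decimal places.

1. 88.66502, -45.98917
2. 16.74833, -39.79050
3. -0.53367, -63.05572
4. -56.11515, -0.41697
5. -13.84394, 0.28524

Point 1:
  φ: 88 + 39.9011/60 = 88.665018
  N → positive
  Longitude: 45 + 59.35/60 = 45.989167
  W ⇒ negate
Point 2:
  Latitude: 44.9′ = 0.748333°; total 16.748333
  N → positive
  Longitude: 39 + 47.4301/60 = 39.790502
  hemisphere W, so the sign is −
Point 3:
  φ: 32.02′ = 0.533667°; total 0.533667
  hemisphere S, so the sign is −
  Longitude: 3.343′ = 0.055717°; total 63.055717
  W ⇒ negate
Point 4:
  Latitude: 6.909′ = 0.115150°; total 56.115150
  S ⇒ negate
  λ: 0 + 25.018/60 = 0.416967
  W → negative
Point 5:
  Lat: 50.6364′ = 0.843940°; total 13.843940
  S → negative
  Longitude: 0 + 17.1145/60 = 0.285242
  E ⇒ keep positive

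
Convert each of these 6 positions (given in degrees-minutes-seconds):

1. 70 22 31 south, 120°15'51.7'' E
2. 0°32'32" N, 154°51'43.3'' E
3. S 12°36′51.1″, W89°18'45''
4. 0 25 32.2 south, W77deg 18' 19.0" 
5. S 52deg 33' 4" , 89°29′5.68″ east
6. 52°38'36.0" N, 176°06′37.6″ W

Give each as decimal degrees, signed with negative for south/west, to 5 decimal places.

1. -70.37528, 120.26436
2. 0.54222, 154.86203
3. -12.61419, -89.31250
4. -0.42561, -77.30528
5. -52.55111, 89.48491
6. 52.64333, -176.11044

Point 1:
  Latitude: 70 + 22/60 + 31/3600 = 70.375278
  S → negative
  Longitude: 120° + 15/60 + 51.7/3600 = 120 + 0.250000 + 0.014361 = 120.264361
  E → positive
Point 2:
  Latitude: 0 + 32/60 + 32/3600 = 0.542222
  N → positive
  λ: 154 + 51/60 + 43.3/3600 = 154.862028
  E ⇒ keep positive
Point 3:
  Latitude: 12 + 36/60 + 51.1/3600 = 12.614194
  S → negative
  λ: 89 + 18/60 + 45/3600 = 89.312500
  W → negative
Point 4:
  Lat: 0° + 25/60 + 32.2/3600 = 0 + 0.416667 + 0.008944 = 0.425611
  S ⇒ negate
  λ: 18′ + 19″ = 18.31667′; 77 + 18.31667/60 = 77.305278
  W ⇒ negate
Point 5:
  φ: 52 + 33/60 + 4/3600 = 52.551111
  S → negative
  Lon: 89 + 29/60 + 5.68/3600 = 89.484911
  E → positive
Point 6:
  Lat: 38′ + 36″ = 38.60000′; 52 + 38.60000/60 = 52.643333
  N → positive
  Longitude: 6′ + 37.6″ = 6.62667′; 176 + 6.62667/60 = 176.110444
  W → negative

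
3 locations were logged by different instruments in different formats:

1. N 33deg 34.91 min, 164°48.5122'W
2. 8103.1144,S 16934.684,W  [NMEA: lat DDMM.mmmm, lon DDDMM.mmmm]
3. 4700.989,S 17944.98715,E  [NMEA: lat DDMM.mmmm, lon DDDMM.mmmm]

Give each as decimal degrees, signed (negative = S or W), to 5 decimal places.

1. 33.58183, -164.80854
2. -81.05191, -169.57807
3. -47.01648, 179.74979

Point 1:
  φ: 33 + 34.91/60 = 33.581833
  N → positive
  Lon: 164 + 48.5122/60 = 164.808537
  W ⇒ negate
Point 2:
  Latitude: split at 2 digits → 81° and 3.1144′; 81 + 3.1144/60 = 81.051907
  hemisphere S, so the sign is −
  Longitude: degrees = first 3 digits = 169, minutes = 34.684; 169 + 34.684/60 = 169.578067
  hemisphere W, so the sign is −
Point 3:
  Lat: degrees = first 2 digits = 47, minutes = 0.989; 47 + 0.989/60 = 47.016483
  S ⇒ negate
  Longitude: split at 3 digits → 179° and 44.98715′; 179 + 44.98715/60 = 179.749786
  E ⇒ keep positive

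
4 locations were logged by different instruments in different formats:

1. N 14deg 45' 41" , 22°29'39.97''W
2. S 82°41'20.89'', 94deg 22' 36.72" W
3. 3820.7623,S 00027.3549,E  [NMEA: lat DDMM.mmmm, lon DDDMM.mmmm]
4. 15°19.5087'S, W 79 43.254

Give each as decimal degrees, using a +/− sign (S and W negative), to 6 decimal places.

1. 14.761389, -22.494436
2. -82.689136, -94.376867
3. -38.346038, 0.455915
4. -15.325145, -79.720900

Point 1:
  φ: 45′ + 41″ = 45.68333′; 14 + 45.68333/60 = 14.7613889
  N → positive
  Longitude: 22 + 29/60 + 39.97/3600 = 22.4944361
  W ⇒ negate
Point 2:
  Lat: 41′ + 20.89″ = 41.34817′; 82 + 41.34817/60 = 82.6891361
  S ⇒ negate
  Longitude: 94 + 22/60 + 36.72/3600 = 94.3768667
  W ⇒ negate
Point 3:
  Latitude: degrees = first 2 digits = 38, minutes = 20.7623; 38 + 20.7623/60 = 38.3460383
  S ⇒ negate
  λ: split at 3 digits → 000° and 27.3549′; 0 + 27.3549/60 = 0.4559150
  E ⇒ keep positive
Point 4:
  Lat: 19.5087′ = 0.325145°; total 15.3251450
  S ⇒ negate
  λ: 43.254′ = 0.720900°; total 79.7209000
  W ⇒ negate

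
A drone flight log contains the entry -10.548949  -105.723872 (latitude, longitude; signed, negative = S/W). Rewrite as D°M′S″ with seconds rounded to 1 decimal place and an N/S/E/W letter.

Latitude is negative → S; |value| = 10.548949
Lat: whole degrees 10; 32.93694′ → 32′ and 56.216″
Longitude is negative → W; |value| = 105.723872
λ: whole degrees 105; 43.43232′ → 43′ and 25.939″

10°32′56.2″ S, 105°43′25.9″ W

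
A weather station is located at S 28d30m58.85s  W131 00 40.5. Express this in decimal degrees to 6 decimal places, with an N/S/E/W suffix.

28.516347° S, 131.011250° W

Lat: 30′ + 58.85″ = 30.98083′; 28 + 30.98083/60 = 28.5163472
Longitude: 131 + 0/60 + 40.5/3600 = 131.0112500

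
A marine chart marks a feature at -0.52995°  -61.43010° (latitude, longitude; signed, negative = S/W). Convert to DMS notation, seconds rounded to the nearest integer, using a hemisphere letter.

0°31′48″ S, 61°25′48″ W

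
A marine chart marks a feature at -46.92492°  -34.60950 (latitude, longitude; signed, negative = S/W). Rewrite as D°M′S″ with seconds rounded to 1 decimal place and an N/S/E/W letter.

Latitude is negative → S; |value| = 46.924920
Latitude: 0.924920 × 60 = 55.49520′ → 55′, remainder × 60 = 29.712″
Longitude is negative → W; |value| = 34.609500
λ: whole degrees 34; 36.57000′ → 36′ and 34.200″

46°55′29.7″ S, 34°36′34.2″ W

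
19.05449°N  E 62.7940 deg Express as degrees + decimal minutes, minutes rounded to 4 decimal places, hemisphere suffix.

19° 3.2694′ N, 62° 47.6400′ E

φ: fractional part 0.054490 → 3.269400 minutes
Longitude: minutes = (62.794000 − 62) × 60 = 47.640000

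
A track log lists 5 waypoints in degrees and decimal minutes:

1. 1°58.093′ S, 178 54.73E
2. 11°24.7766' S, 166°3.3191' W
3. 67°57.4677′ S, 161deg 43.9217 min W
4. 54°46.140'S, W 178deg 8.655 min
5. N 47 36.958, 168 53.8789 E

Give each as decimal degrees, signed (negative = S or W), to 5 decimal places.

1. -1.96822, 178.91217
2. -11.41294, -166.05532
3. -67.95780, -161.73203
4. -54.76900, -178.14425
5. 47.61597, 168.89798

Point 1:
  Lat: 58.093′ = 0.968217°; total 1.968217
  S ⇒ negate
  Longitude: 54.73′ = 0.912167°; total 178.912167
  E → positive
Point 2:
  φ: 11 + 24.7766/60 = 11.412943
  hemisphere S, so the sign is −
  λ: 166 + 3.3191/60 = 166.055318
  hemisphere W, so the sign is −
Point 3:
  Lat: 67 + 57.4677/60 = 67.957795
  hemisphere S, so the sign is −
  λ: 161 + 43.9217/60 = 161.732028
  W ⇒ negate
Point 4:
  φ: 46.14′ = 0.769000°; total 54.769000
  S ⇒ negate
  Lon: 178 + 8.655/60 = 178.144250
  W → negative
Point 5:
  Latitude: 36.958′ = 0.615967°; total 47.615967
  N ⇒ keep positive
  λ: 53.8789′ = 0.897982°; total 168.897982
  E ⇒ keep positive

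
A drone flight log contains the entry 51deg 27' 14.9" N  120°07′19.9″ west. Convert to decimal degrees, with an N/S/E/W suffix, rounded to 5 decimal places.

51.45414° N, 120.12219° W

Latitude: 51° + 27/60 + 14.9/3600 = 51 + 0.450000 + 0.004139 = 51.454139
λ: 120° + 7/60 + 19.9/3600 = 120 + 0.116667 + 0.005528 = 120.122194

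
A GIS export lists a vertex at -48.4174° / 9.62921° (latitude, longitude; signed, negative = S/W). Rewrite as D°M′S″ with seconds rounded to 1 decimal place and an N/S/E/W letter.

Latitude is negative → S; |value| = 48.417400
φ: 0.417400° → 25.04400′; 0.04400 × 60 = 2.640″
λ: 0.629210 × 60 = 37.75260′ → 37′, remainder × 60 = 45.156″

48°25′2.6″ S, 9°37′45.2″ E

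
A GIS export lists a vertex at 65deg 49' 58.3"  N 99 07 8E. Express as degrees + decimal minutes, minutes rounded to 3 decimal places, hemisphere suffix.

65° 49.972′ N, 99° 7.133′ E

φ: seconds/60 = 0.97167; minutes = 49 + 0.97167 = 49.97167
λ: 7 + 8/60 = 7.13333′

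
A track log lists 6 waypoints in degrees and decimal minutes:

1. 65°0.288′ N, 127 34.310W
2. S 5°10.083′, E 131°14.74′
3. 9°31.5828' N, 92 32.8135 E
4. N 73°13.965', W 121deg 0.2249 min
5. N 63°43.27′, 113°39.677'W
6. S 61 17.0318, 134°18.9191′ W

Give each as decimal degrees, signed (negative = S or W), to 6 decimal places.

1. 65.004800, -127.571833
2. -5.168050, 131.245667
3. 9.526380, 92.546892
4. 73.232750, -121.003748
5. 63.721167, -113.661283
6. -61.283863, -134.315318

Point 1:
  Latitude: 0.288′ = 0.004800°; total 65.0048000
  N ⇒ keep positive
  Longitude: 127 + 34.31/60 = 127.5718333
  W → negative
Point 2:
  φ: 5 + 10.083/60 = 5.1680500
  S → negative
  λ: 14.74′ = 0.245667°; total 131.2456667
  E → positive
Point 3:
  φ: 9 + 31.5828/60 = 9.5263800
  N → positive
  λ: 32.8135′ = 0.546892°; total 92.5468917
  E ⇒ keep positive
Point 4:
  Lat: 73 + 13.965/60 = 73.2327500
  N ⇒ keep positive
  Longitude: 121 + 0.2249/60 = 121.0037483
  W ⇒ negate
Point 5:
  φ: 63 + 43.27/60 = 63.7211667
  N → positive
  λ: 39.677′ = 0.661283°; total 113.6612833
  W → negative
Point 6:
  Lat: 61 + 17.0318/60 = 61.2838633
  S ⇒ negate
  Longitude: 18.9191′ = 0.315318°; total 134.3153183
  W ⇒ negate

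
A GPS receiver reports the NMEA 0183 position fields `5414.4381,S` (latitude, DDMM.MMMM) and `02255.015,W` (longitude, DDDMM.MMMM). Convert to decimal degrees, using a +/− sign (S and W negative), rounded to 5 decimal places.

Latitude: degrees = first 2 digits = 54, minutes = 14.4381; 54 + 14.4381/60 = 54.240635
S → negative
Lon: split at 3 digits → 022° and 55.015′; 22 + 55.015/60 = 22.916917
hemisphere W, so the sign is −

-54.24064, -22.91692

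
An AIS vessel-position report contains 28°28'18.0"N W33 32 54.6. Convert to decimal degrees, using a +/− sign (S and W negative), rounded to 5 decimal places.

28.47167, -33.54850

Lat: 28′ + 18″ = 28.30000′; 28 + 28.30000/60 = 28.471667
N ⇒ keep positive
λ: 33° + 32/60 + 54.6/3600 = 33 + 0.533333 + 0.015167 = 33.548500
W → negative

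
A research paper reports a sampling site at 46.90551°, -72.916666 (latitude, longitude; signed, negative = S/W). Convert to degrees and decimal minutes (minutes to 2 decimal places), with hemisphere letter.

46° 54.33′ N, 72° 55.00′ W

Latitude: fractional part 0.905510 → 54.3306 minutes
Longitude is negative → W; |value| = 72.916666
Lon: 72° + 0.916666 × 60 = 72° 55.0000′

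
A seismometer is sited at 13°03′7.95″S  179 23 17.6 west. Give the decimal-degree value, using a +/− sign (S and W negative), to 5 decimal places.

Lat: 13° + 3/60 + 7.95/3600 = 13 + 0.050000 + 0.002208 = 13.052208
hemisphere S, so the sign is −
Longitude: 179° + 23/60 + 17.6/3600 = 179 + 0.383333 + 0.004889 = 179.388222
W → negative

-13.05221, -179.38822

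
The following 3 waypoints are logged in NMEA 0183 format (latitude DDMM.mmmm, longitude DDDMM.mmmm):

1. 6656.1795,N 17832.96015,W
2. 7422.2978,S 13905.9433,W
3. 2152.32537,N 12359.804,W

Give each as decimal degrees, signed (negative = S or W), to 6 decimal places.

1. 66.936325, -178.549336
2. -74.371630, -139.099055
3. 21.872090, -123.996733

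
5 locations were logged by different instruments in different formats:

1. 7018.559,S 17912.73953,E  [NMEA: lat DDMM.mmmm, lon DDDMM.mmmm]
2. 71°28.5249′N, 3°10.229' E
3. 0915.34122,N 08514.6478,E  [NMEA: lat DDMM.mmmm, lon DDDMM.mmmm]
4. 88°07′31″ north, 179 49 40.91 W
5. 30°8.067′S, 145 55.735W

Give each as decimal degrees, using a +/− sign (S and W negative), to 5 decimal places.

Point 1:
  φ: split at 2 digits → 70° and 18.559′; 70 + 18.559/60 = 70.309317
  S ⇒ negate
  Lon: degrees = first 3 digits = 179, minutes = 12.73953; 179 + 12.73953/60 = 179.212326
  E ⇒ keep positive
Point 2:
  Lat: 28.5249′ = 0.475415°; total 71.475415
  N ⇒ keep positive
  Lon: 10.229′ = 0.170483°; total 3.170483
  E ⇒ keep positive
Point 3:
  φ: degrees = first 2 digits = 9, minutes = 15.34122; 9 + 15.34122/60 = 9.255687
  N → positive
  Longitude: degrees = first 3 digits = 85, minutes = 14.6478; 85 + 14.6478/60 = 85.244130
  E ⇒ keep positive
Point 4:
  Latitude: 7′ + 31″ = 7.51667′; 88 + 7.51667/60 = 88.125278
  N ⇒ keep positive
  Longitude: 179° + 49/60 + 40.91/3600 = 179 + 0.816667 + 0.011364 = 179.828031
  hemisphere W, so the sign is −
Point 5:
  Lat: 30 + 8.067/60 = 30.134450
  S → negative
  Lon: 55.735′ = 0.928917°; total 145.928917
  hemisphere W, so the sign is −

1. -70.30932, 179.21233
2. 71.47542, 3.17048
3. 9.25569, 85.24413
4. 88.12528, -179.82803
5. -30.13445, -145.92892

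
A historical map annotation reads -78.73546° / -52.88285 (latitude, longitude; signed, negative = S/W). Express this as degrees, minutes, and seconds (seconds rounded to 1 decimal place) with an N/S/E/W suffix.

78°44′7.7″ S, 52°52′58.3″ W

Latitude is negative → S; |value| = 78.735460
Latitude: whole degrees 78; 44.12760′ → 44′ and 7.656″
Longitude is negative → W; |value| = 52.882850
λ: whole degrees 52; 52.97100′ → 52′ and 58.260″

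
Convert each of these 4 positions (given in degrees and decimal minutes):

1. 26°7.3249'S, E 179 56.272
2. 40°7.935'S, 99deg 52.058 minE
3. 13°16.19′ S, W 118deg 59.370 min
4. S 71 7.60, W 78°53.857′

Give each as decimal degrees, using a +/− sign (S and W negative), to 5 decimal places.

1. -26.12208, 179.93787
2. -40.13225, 99.86763
3. -13.26983, -118.98950
4. -71.12667, -78.89762

Point 1:
  φ: 7.3249′ = 0.122082°; total 26.122082
  S ⇒ negate
  Lon: 179 + 56.272/60 = 179.937867
  E → positive
Point 2:
  φ: 7.935′ = 0.132250°; total 40.132250
  S ⇒ negate
  Lon: 52.058′ = 0.867633°; total 99.867633
  E → positive
Point 3:
  Latitude: 16.19′ = 0.269833°; total 13.269833
  hemisphere S, so the sign is −
  Lon: 118 + 59.37/60 = 118.989500
  W → negative
Point 4:
  φ: 71 + 7.6/60 = 71.126667
  S ⇒ negate
  Longitude: 53.857′ = 0.897617°; total 78.897617
  hemisphere W, so the sign is −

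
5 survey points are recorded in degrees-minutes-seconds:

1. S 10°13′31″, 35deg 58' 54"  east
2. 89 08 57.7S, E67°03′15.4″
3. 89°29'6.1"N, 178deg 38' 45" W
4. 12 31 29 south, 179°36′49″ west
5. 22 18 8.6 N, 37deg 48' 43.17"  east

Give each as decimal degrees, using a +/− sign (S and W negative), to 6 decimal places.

Point 1:
  Latitude: 10° + 13/60 + 31/3600 = 10 + 0.216667 + 0.008611 = 10.2252778
  S ⇒ negate
  Lon: 58′ + 54″ = 58.90000′; 35 + 58.90000/60 = 35.9816667
  E → positive
Point 2:
  φ: 89° + 8/60 + 57.7/3600 = 89 + 0.133333 + 0.016028 = 89.1493611
  hemisphere S, so the sign is −
  Longitude: 67 + 3/60 + 15.4/3600 = 67.0542778
  E → positive
Point 3:
  φ: 89 + 29/60 + 6.1/3600 = 89.4850278
  N → positive
  Longitude: 178 + 38/60 + 45/3600 = 178.6458333
  W → negative
Point 4:
  φ: 12 + 31/60 + 29/3600 = 12.5247222
  hemisphere S, so the sign is −
  λ: 179 + 36/60 + 49/3600 = 179.6136111
  W ⇒ negate
Point 5:
  φ: 22 + 18/60 + 8.6/3600 = 22.3023889
  N ⇒ keep positive
  Longitude: 48′ + 43.17″ = 48.71950′; 37 + 48.71950/60 = 37.8119917
  E ⇒ keep positive

1. -10.225278, 35.981667
2. -89.149361, 67.054278
3. 89.485028, -178.645833
4. -12.524722, -179.613611
5. 22.302389, 37.811992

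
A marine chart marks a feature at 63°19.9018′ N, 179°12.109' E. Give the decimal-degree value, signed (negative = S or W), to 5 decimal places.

Lat: 63 + 19.9018/60 = 63.331697
N → positive
λ: 12.109′ = 0.201817°; total 179.201817
E → positive

63.33170, 179.20182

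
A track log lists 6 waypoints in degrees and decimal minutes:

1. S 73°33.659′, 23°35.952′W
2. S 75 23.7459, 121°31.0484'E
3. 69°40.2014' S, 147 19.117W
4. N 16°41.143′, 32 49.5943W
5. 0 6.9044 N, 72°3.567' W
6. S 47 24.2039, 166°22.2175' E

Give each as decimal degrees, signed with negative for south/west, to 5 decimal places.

1. -73.56098, -23.59920
2. -75.39577, 121.51747
3. -69.67002, -147.31862
4. 16.68572, -32.82657
5. 0.11507, -72.05945
6. -47.40340, 166.37029

Point 1:
  φ: 33.659′ = 0.560983°; total 73.560983
  hemisphere S, so the sign is −
  λ: 23 + 35.952/60 = 23.599200
  W → negative
Point 2:
  Lat: 75 + 23.7459/60 = 75.395765
  S → negative
  Longitude: 121 + 31.0484/60 = 121.517473
  E ⇒ keep positive
Point 3:
  Latitude: 69 + 40.2014/60 = 69.670023
  S → negative
  Lon: 147 + 19.117/60 = 147.318617
  hemisphere W, so the sign is −
Point 4:
  Lat: 41.143′ = 0.685717°; total 16.685717
  N ⇒ keep positive
  Lon: 32 + 49.5943/60 = 32.826572
  W ⇒ negate
Point 5:
  Lat: 0 + 6.9044/60 = 0.115073
  N → positive
  λ: 72 + 3.567/60 = 72.059450
  W ⇒ negate
Point 6:
  φ: 47 + 24.2039/60 = 47.403398
  S → negative
  λ: 22.2175′ = 0.370292°; total 166.370292
  E ⇒ keep positive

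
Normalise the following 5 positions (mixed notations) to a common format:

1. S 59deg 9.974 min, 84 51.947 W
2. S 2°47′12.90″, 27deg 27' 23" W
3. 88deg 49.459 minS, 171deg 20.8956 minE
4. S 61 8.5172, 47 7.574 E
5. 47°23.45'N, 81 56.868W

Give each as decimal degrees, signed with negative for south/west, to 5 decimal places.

1. -59.16623, -84.86578
2. -2.78692, -27.45639
3. -88.82432, 171.34826
4. -61.14195, 47.12623
5. 47.39083, -81.94780

Point 1:
  Lat: 9.974′ = 0.166233°; total 59.166233
  S → negative
  Lon: 84 + 51.947/60 = 84.865783
  hemisphere W, so the sign is −
Point 2:
  φ: 2° + 47/60 + 12.9/3600 = 2 + 0.783333 + 0.003583 = 2.786917
  hemisphere S, so the sign is −
  Longitude: 27 + 27/60 + 23/3600 = 27.456389
  hemisphere W, so the sign is −
Point 3:
  Latitude: 49.459′ = 0.824317°; total 88.824317
  S ⇒ negate
  Longitude: 171 + 20.8956/60 = 171.348260
  E ⇒ keep positive
Point 4:
  Lat: 8.5172′ = 0.141953°; total 61.141953
  S ⇒ negate
  Lon: 7.574′ = 0.126233°; total 47.126233
  E ⇒ keep positive
Point 5:
  Lat: 47 + 23.45/60 = 47.390833
  N → positive
  Longitude: 81 + 56.868/60 = 81.947800
  hemisphere W, so the sign is −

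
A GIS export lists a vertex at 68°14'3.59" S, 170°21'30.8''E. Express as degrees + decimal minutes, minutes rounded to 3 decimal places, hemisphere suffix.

68° 14.060′ S, 170° 21.513′ E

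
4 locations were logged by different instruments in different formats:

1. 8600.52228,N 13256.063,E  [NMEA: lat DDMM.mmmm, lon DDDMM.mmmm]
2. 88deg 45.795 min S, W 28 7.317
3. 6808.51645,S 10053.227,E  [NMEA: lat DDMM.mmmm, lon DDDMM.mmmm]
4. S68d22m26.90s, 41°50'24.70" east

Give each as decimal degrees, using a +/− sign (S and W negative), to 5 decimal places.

Point 1:
  Latitude: split at 2 digits → 86° and 0.52228′; 86 + 0.52228/60 = 86.008705
  N → positive
  Lon: degrees = first 3 digits = 132, minutes = 56.063; 132 + 56.063/60 = 132.934383
  E → positive
Point 2:
  Latitude: 45.795′ = 0.763250°; total 88.763250
  S → negative
  Lon: 7.317′ = 0.121950°; total 28.121950
  W → negative
Point 3:
  φ: split at 2 digits → 68° and 8.51645′; 68 + 8.51645/60 = 68.141941
  S ⇒ negate
  Lon: degrees = first 3 digits = 100, minutes = 53.227; 100 + 53.227/60 = 100.887117
  E → positive
Point 4:
  φ: 68 + 22/60 + 26.9/3600 = 68.374139
  S ⇒ negate
  Longitude: 50′ + 24.7″ = 50.41167′; 41 + 50.41167/60 = 41.840194
  E ⇒ keep positive

1. 86.00870, 132.93438
2. -88.76325, -28.12195
3. -68.14194, 100.88712
4. -68.37414, 41.84019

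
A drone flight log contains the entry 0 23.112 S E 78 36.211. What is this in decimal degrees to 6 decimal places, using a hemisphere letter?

0.385200° S, 78.603517° E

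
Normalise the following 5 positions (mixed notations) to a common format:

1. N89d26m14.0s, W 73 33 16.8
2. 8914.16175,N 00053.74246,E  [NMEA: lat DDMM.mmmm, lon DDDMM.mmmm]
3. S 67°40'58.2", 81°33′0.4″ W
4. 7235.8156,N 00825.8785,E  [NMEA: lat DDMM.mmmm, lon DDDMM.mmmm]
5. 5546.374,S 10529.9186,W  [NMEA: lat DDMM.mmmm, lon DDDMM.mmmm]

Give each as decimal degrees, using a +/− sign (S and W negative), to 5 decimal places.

Point 1:
  φ: 26′ + 14″ = 26.23333′; 89 + 26.23333/60 = 89.437222
  N ⇒ keep positive
  Longitude: 73° + 33/60 + 16.8/3600 = 73 + 0.550000 + 0.004667 = 73.554667
  hemisphere W, so the sign is −
Point 2:
  Latitude: split at 2 digits → 89° and 14.16175′; 89 + 14.16175/60 = 89.236029
  N → positive
  Longitude: split at 3 digits → 000° and 53.74246′; 0 + 53.74246/60 = 0.895708
  E → positive
Point 3:
  φ: 67 + 40/60 + 58.2/3600 = 67.682833
  hemisphere S, so the sign is −
  Lon: 81° + 33/60 + 0.4/3600 = 81 + 0.550000 + 0.000111 = 81.550111
  hemisphere W, so the sign is −
Point 4:
  Latitude: degrees = first 2 digits = 72, minutes = 35.8156; 72 + 35.8156/60 = 72.596927
  N ⇒ keep positive
  λ: degrees = first 3 digits = 8, minutes = 25.8785; 8 + 25.8785/60 = 8.431308
  E → positive
Point 5:
  Latitude: split at 2 digits → 55° and 46.374′; 55 + 46.374/60 = 55.772900
  S → negative
  λ: degrees = first 3 digits = 105, minutes = 29.9186; 105 + 29.9186/60 = 105.498643
  hemisphere W, so the sign is −

1. 89.43722, -73.55467
2. 89.23603, 0.89571
3. -67.68283, -81.55011
4. 72.59693, 8.43131
5. -55.77290, -105.49864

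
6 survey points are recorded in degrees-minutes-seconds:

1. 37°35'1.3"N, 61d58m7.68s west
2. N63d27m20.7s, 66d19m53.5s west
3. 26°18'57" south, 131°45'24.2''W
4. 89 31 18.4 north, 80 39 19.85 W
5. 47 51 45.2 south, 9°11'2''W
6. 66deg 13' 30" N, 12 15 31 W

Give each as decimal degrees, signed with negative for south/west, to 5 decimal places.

1. 37.58369, -61.96880
2. 63.45575, -66.33153
3. -26.31583, -131.75672
4. 89.52178, -80.65551
5. -47.86256, -9.18389
6. 66.22500, -12.25861

Point 1:
  Latitude: 35′ + 1.3″ = 35.02167′; 37 + 35.02167/60 = 37.583694
  N → positive
  Longitude: 58′ + 7.68″ = 58.12800′; 61 + 58.12800/60 = 61.968800
  W → negative
Point 2:
  Lat: 63° + 27/60 + 20.7/3600 = 63 + 0.450000 + 0.005750 = 63.455750
  N ⇒ keep positive
  Lon: 66 + 19/60 + 53.5/3600 = 66.331528
  W → negative
Point 3:
  Lat: 26° + 18/60 + 57/3600 = 26 + 0.300000 + 0.015833 = 26.315833
  hemisphere S, so the sign is −
  λ: 131 + 45/60 + 24.2/3600 = 131.756722
  hemisphere W, so the sign is −
Point 4:
  Lat: 31′ + 18.4″ = 31.30667′; 89 + 31.30667/60 = 89.521778
  N → positive
  λ: 80 + 39/60 + 19.85/3600 = 80.655514
  W ⇒ negate
Point 5:
  φ: 47 + 51/60 + 45.2/3600 = 47.862556
  S ⇒ negate
  Lon: 9° + 11/60 + 2/3600 = 9 + 0.183333 + 0.000556 = 9.183889
  W ⇒ negate
Point 6:
  Lat: 13′ + 30″ = 13.50000′; 66 + 13.50000/60 = 66.225000
  N → positive
  Longitude: 12° + 15/60 + 31/3600 = 12 + 0.250000 + 0.008611 = 12.258611
  W → negative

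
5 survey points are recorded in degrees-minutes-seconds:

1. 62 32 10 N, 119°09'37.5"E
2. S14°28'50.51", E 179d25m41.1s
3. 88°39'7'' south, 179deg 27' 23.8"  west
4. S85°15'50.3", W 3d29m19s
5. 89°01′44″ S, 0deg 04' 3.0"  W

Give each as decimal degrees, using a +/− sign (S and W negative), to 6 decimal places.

1. 62.536111, 119.160417
2. -14.480697, 179.428083
3. -88.651944, -179.456611
4. -85.263972, -3.488611
5. -89.028889, -0.067500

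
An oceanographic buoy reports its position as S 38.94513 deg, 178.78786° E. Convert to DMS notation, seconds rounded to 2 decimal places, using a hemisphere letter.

38°56′42.47″ S, 178°47′16.30″ E

Latitude: 0.945130 × 60 = 56.70780′ → 56′, remainder × 60 = 42.4680″
λ: 0.787860 × 60 = 47.27160′ → 47′, remainder × 60 = 16.2960″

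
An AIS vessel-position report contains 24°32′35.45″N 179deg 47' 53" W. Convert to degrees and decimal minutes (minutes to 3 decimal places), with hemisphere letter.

24° 32.591′ N, 179° 47.883′ W

Lat: 32 + 35.45/60 = 32.59083′
λ: 47 + 53/60 = 47.88333′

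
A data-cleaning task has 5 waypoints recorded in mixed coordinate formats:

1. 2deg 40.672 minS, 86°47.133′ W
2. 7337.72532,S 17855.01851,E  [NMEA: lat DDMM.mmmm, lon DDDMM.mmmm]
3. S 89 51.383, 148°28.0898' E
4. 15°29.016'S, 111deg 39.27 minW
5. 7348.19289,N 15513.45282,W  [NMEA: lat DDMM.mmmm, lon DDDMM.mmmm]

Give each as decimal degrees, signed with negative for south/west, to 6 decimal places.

1. -2.677867, -86.785550
2. -73.628755, 178.916975
3. -89.856383, 148.468163
4. -15.483600, -111.654500
5. 73.803215, -155.224214

Point 1:
  φ: 40.672′ = 0.677867°; total 2.6778667
  S ⇒ negate
  Lon: 47.133′ = 0.785550°; total 86.7855500
  hemisphere W, so the sign is −
Point 2:
  φ: degrees = first 2 digits = 73, minutes = 37.72532; 73 + 37.72532/60 = 73.6287553
  hemisphere S, so the sign is −
  Longitude: split at 3 digits → 178° and 55.01851′; 178 + 55.01851/60 = 178.9169752
  E ⇒ keep positive
Point 3:
  φ: 89 + 51.383/60 = 89.8563833
  hemisphere S, so the sign is −
  Lon: 148 + 28.0898/60 = 148.4681633
  E ⇒ keep positive
Point 4:
  Latitude: 29.016′ = 0.483600°; total 15.4836000
  S ⇒ negate
  λ: 39.27′ = 0.654500°; total 111.6545000
  hemisphere W, so the sign is −
Point 5:
  Latitude: split at 2 digits → 73° and 48.19289′; 73 + 48.19289/60 = 73.8032148
  N ⇒ keep positive
  Longitude: split at 3 digits → 155° and 13.45282′; 155 + 13.45282/60 = 155.2242137
  W → negative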